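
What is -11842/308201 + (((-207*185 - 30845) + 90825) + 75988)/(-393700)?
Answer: -34765111673/121338733700 ≈ -0.28651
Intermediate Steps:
-11842/308201 + (((-207*185 - 30845) + 90825) + 75988)/(-393700) = -11842*1/308201 + (((-38295 - 30845) + 90825) + 75988)*(-1/393700) = -11842/308201 + ((-69140 + 90825) + 75988)*(-1/393700) = -11842/308201 + (21685 + 75988)*(-1/393700) = -11842/308201 + 97673*(-1/393700) = -11842/308201 - 97673/393700 = -34765111673/121338733700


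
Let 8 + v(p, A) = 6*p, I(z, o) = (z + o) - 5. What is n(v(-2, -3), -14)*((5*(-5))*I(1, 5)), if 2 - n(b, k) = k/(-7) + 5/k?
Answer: -125/14 ≈ -8.9286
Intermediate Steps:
I(z, o) = -5 + o + z (I(z, o) = (o + z) - 5 = -5 + o + z)
v(p, A) = -8 + 6*p
n(b, k) = 2 - 5/k + k/7 (n(b, k) = 2 - (k/(-7) + 5/k) = 2 - (k*(-1/7) + 5/k) = 2 - (-k/7 + 5/k) = 2 - (5/k - k/7) = 2 + (-5/k + k/7) = 2 - 5/k + k/7)
n(v(-2, -3), -14)*((5*(-5))*I(1, 5)) = (2 - 5/(-14) + (1/7)*(-14))*((5*(-5))*(-5 + 5 + 1)) = (2 - 5*(-1/14) - 2)*(-25*1) = (2 + 5/14 - 2)*(-25) = (5/14)*(-25) = -125/14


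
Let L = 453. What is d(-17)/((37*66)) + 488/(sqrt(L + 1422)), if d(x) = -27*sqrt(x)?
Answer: 488*sqrt(3)/75 - 9*I*sqrt(17)/814 ≈ 11.27 - 0.045587*I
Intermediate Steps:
d(-17)/((37*66)) + 488/(sqrt(L + 1422)) = (-27*I*sqrt(17))/((37*66)) + 488/(sqrt(453 + 1422)) = -27*I*sqrt(17)/2442 + 488/(sqrt(1875)) = -27*I*sqrt(17)*(1/2442) + 488/((25*sqrt(3))) = -9*I*sqrt(17)/814 + 488*(sqrt(3)/75) = -9*I*sqrt(17)/814 + 488*sqrt(3)/75 = 488*sqrt(3)/75 - 9*I*sqrt(17)/814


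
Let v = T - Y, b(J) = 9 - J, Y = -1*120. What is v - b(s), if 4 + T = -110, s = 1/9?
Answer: -26/9 ≈ -2.8889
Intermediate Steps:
s = 1/9 ≈ 0.11111
T = -114 (T = -4 - 110 = -114)
Y = -120
v = 6 (v = -114 - 1*(-120) = -114 + 120 = 6)
v - b(s) = 6 - (9 - 1*1/9) = 6 - (9 - 1/9) = 6 - 1*80/9 = 6 - 80/9 = -26/9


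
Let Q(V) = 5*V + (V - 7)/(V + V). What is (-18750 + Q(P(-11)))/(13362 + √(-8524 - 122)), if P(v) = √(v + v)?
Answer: (227*√22 + 824978*I)/(44*(√8646 - 13362*I)) ≈ -1.4031 + 0.011575*I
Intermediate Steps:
P(v) = √2*√v (P(v) = √(2*v) = √2*√v)
Q(V) = 5*V + (-7 + V)/(2*V) (Q(V) = 5*V + (-7 + V)/((2*V)) = 5*V + (-7 + V)*(1/(2*V)) = 5*V + (-7 + V)/(2*V))
(-18750 + Q(P(-11)))/(13362 + √(-8524 - 122)) = (-18750 + (-7 + (√2*√(-11))*(1 + 10*(√2*√(-11))))/(2*((√2*√(-11)))))/(13362 + √(-8524 - 122)) = (-18750 + (-7 + (√2*(I*√11))*(1 + 10*(√2*(I*√11))))/(2*((√2*(I*√11)))))/(13362 + √(-8646)) = (-18750 + (-7 + (I*√22)*(1 + 10*(I*√22)))/(2*((I*√22))))/(13362 + I*√8646) = (-18750 + (-I*√22/22)*(-7 + (I*√22)*(1 + 10*I*√22))/2)/(13362 + I*√8646) = (-18750 + (-I*√22/22)*(-7 + I*√22*(1 + 10*I*√22))/2)/(13362 + I*√8646) = (-18750 - I*√22*(-7 + I*√22*(1 + 10*I*√22))/44)/(13362 + I*√8646)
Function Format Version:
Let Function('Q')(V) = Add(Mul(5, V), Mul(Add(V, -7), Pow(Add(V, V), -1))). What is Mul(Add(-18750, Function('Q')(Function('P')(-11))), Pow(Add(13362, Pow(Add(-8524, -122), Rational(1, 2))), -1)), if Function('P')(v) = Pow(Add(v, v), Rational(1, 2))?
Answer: Mul(Rational(1, 44), Pow(Add(Pow(8646, Rational(1, 2)), Mul(-13362, I)), -1), Add(Mul(227, Pow(22, Rational(1, 2))), Mul(824978, I))) ≈ Add(-1.4031, Mul(0.011575, I))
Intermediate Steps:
Function('P')(v) = Mul(Pow(2, Rational(1, 2)), Pow(v, Rational(1, 2))) (Function('P')(v) = Pow(Mul(2, v), Rational(1, 2)) = Mul(Pow(2, Rational(1, 2)), Pow(v, Rational(1, 2))))
Function('Q')(V) = Add(Mul(5, V), Mul(Rational(1, 2), Pow(V, -1), Add(-7, V))) (Function('Q')(V) = Add(Mul(5, V), Mul(Add(-7, V), Pow(Mul(2, V), -1))) = Add(Mul(5, V), Mul(Add(-7, V), Mul(Rational(1, 2), Pow(V, -1)))) = Add(Mul(5, V), Mul(Rational(1, 2), Pow(V, -1), Add(-7, V))))
Mul(Add(-18750, Function('Q')(Function('P')(-11))), Pow(Add(13362, Pow(Add(-8524, -122), Rational(1, 2))), -1)) = Mul(Add(-18750, Mul(Rational(1, 2), Pow(Mul(Pow(2, Rational(1, 2)), Pow(-11, Rational(1, 2))), -1), Add(-7, Mul(Mul(Pow(2, Rational(1, 2)), Pow(-11, Rational(1, 2))), Add(1, Mul(10, Mul(Pow(2, Rational(1, 2)), Pow(-11, Rational(1, 2))))))))), Pow(Add(13362, Pow(Add(-8524, -122), Rational(1, 2))), -1)) = Mul(Add(-18750, Mul(Rational(1, 2), Pow(Mul(Pow(2, Rational(1, 2)), Mul(I, Pow(11, Rational(1, 2)))), -1), Add(-7, Mul(Mul(Pow(2, Rational(1, 2)), Mul(I, Pow(11, Rational(1, 2)))), Add(1, Mul(10, Mul(Pow(2, Rational(1, 2)), Mul(I, Pow(11, Rational(1, 2)))))))))), Pow(Add(13362, Pow(-8646, Rational(1, 2))), -1)) = Mul(Add(-18750, Mul(Rational(1, 2), Pow(Mul(I, Pow(22, Rational(1, 2))), -1), Add(-7, Mul(Mul(I, Pow(22, Rational(1, 2))), Add(1, Mul(10, Mul(I, Pow(22, Rational(1, 2))))))))), Pow(Add(13362, Mul(I, Pow(8646, Rational(1, 2)))), -1)) = Mul(Add(-18750, Mul(Rational(1, 2), Mul(Rational(-1, 22), I, Pow(22, Rational(1, 2))), Add(-7, Mul(Mul(I, Pow(22, Rational(1, 2))), Add(1, Mul(10, I, Pow(22, Rational(1, 2)))))))), Pow(Add(13362, Mul(I, Pow(8646, Rational(1, 2)))), -1)) = Mul(Add(-18750, Mul(Rational(1, 2), Mul(Rational(-1, 22), I, Pow(22, Rational(1, 2))), Add(-7, Mul(I, Pow(22, Rational(1, 2)), Add(1, Mul(10, I, Pow(22, Rational(1, 2)))))))), Pow(Add(13362, Mul(I, Pow(8646, Rational(1, 2)))), -1)) = Mul(Add(-18750, Mul(Rational(-1, 44), I, Pow(22, Rational(1, 2)), Add(-7, Mul(I, Pow(22, Rational(1, 2)), Add(1, Mul(10, I, Pow(22, Rational(1, 2)))))))), Pow(Add(13362, Mul(I, Pow(8646, Rational(1, 2)))), -1)) = Mul(Pow(Add(13362, Mul(I, Pow(8646, Rational(1, 2)))), -1), Add(-18750, Mul(Rational(-1, 44), I, Pow(22, Rational(1, 2)), Add(-7, Mul(I, Pow(22, Rational(1, 2)), Add(1, Mul(10, I, Pow(22, Rational(1, 2)))))))))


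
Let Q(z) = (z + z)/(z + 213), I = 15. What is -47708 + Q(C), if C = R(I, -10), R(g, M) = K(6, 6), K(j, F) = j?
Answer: -3482680/73 ≈ -47708.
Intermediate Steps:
R(g, M) = 6
C = 6
Q(z) = 2*z/(213 + z) (Q(z) = (2*z)/(213 + z) = 2*z/(213 + z))
-47708 + Q(C) = -47708 + 2*6/(213 + 6) = -47708 + 2*6/219 = -47708 + 2*6*(1/219) = -47708 + 4/73 = -3482680/73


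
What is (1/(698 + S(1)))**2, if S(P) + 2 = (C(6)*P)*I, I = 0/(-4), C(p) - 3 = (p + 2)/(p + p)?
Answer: 1/484416 ≈ 2.0643e-6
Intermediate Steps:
C(p) = 3 + (2 + p)/(2*p) (C(p) = 3 + (p + 2)/(p + p) = 3 + (2 + p)/((2*p)) = 3 + (2 + p)*(1/(2*p)) = 3 + (2 + p)/(2*p))
I = 0 (I = 0*(-1/4) = 0)
S(P) = -2 (S(P) = -2 + ((7/2 + 1/6)*P)*0 = -2 + (11*P/3)*0 = -2 + 0 = -2)
(1/(698 + S(1)))**2 = (1/(698 - 2))**2 = (1/696)**2 = 1/484416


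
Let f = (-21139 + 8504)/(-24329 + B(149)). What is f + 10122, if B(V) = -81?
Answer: 49418131/4882 ≈ 10123.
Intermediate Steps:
f = 2527/4882 (f = (-21139 + 8504)/(-24329 - 81) = -12635/(-24410) = -12635*(-1/24410) = 2527/4882 ≈ 0.51762)
f + 10122 = 2527/4882 + 10122 = 49418131/4882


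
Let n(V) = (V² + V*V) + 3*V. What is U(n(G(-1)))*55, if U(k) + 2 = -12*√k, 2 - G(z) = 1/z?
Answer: -110 - 1980*√3 ≈ -3539.5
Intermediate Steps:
G(z) = 2 - 1/z
n(V) = 2*V² + 3*V (n(V) = (V² + V²) + 3*V = 2*V² + 3*V)
U(k) = -2 - 12*√k
U(n(G(-1)))*55 = (-2 - 12*√(2 - 1/(-1))*√(3 + 2*(2 - 1/(-1))))*55 = (-2 - 12*√(2 - 1*(-1))*√(3 + 2*(2 - 1*(-1))))*55 = (-2 - 12*√(2 + 1)*√(3 + 2*(2 + 1)))*55 = (-2 - 12*√3*√(3 + 2*3))*55 = (-2 - 12*√3*√(3 + 6))*55 = (-2 - 12*3*√3)*55 = (-2 - 36*√3)*55 = -110 - 1980*√3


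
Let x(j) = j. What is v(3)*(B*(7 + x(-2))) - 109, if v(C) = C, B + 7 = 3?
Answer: -169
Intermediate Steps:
B = -4 (B = -7 + 3 = -4)
v(3)*(B*(7 + x(-2))) - 109 = 3*(-4*(7 - 2)) - 109 = 3*(-4*5) - 109 = 3*(-20) - 109 = -60 - 109 = -169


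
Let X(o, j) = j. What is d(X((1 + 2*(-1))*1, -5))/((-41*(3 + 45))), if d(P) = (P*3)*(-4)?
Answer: -5/164 ≈ -0.030488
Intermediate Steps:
d(P) = -12*P (d(P) = (3*P)*(-4) = -12*P)
d(X((1 + 2*(-1))*1, -5))/((-41*(3 + 45))) = (-12*(-5))/((-41*(3 + 45))) = 60/((-41*48)) = 60/(-1968) = 60*(-1/1968) = -5/164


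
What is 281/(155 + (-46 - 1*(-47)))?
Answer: 281/156 ≈ 1.8013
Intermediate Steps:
281/(155 + (-46 - 1*(-47))) = 281/(155 + (-46 + 47)) = 281/(155 + 1) = 281/156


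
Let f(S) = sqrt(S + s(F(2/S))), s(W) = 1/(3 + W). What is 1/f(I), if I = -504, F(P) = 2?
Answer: -I*sqrt(12595)/2519 ≈ -0.044552*I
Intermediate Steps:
f(S) = sqrt(1/5 + S) (f(S) = sqrt(S + 1/(3 + 2)) = sqrt(S + 1/5) = sqrt(1/5 + S))
1/f(I) = 1/(sqrt(5 + 25*(-504))/5) = 1/(sqrt(5 - 12600)/5) = 1/(sqrt(-12595)/5) = 1/((I*sqrt(12595))/5) = 1/(I*sqrt(12595)/5) = -I*sqrt(12595)/2519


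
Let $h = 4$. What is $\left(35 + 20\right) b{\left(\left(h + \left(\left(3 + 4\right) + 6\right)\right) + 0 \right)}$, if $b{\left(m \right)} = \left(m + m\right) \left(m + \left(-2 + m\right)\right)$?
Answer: $59840$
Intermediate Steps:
$b{\left(m \right)} = 2 m \left(-2 + 2 m\right)$
$\left(35 + 20\right) b{\left(\left(h + \left(\left(3 + 4\right) + 6\right)\right) + 0 \right)} = \left(35 + 20\right) 4 \left(\left(4 + \left(\left(3 + 4\right) + 6\right)\right) + 0\right) \left(-1 + \left(\left(4 + \left(\left(3 + 4\right) + 6\right)\right) + 0\right)\right) = 55 \cdot 4 \left(\left(4 + \left(7 + 6\right)\right) + 0\right) \left(-1 + \left(\left(4 + \left(7 + 6\right)\right) + 0\right)\right) = 55 \cdot 4 \left(\left(4 + 13\right) + 0\right) \left(-1 + \left(\left(4 + 13\right) + 0\right)\right) = 55 \cdot 4 \left(17 + 0\right) \left(-1 + \left(17 + 0\right)\right) = 55 \cdot 4 \cdot 17 \left(-1 + 17\right) = 55 \cdot 4 \cdot 17 \cdot 16 = 55 \cdot 1088 = 59840$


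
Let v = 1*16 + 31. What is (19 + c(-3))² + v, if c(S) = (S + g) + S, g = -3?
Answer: 147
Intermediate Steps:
c(S) = -3 + 2*S (c(S) = (S - 3) + S = (-3 + S) + S = -3 + 2*S)
v = 47 (v = 16 + 31 = 47)
(19 + c(-3))² + v = (19 + (-3 + 2*(-3)))² + 47 = (19 + (-3 - 6))² + 47 = (19 - 9)² + 47 = 10² + 47 = 100 + 47 = 147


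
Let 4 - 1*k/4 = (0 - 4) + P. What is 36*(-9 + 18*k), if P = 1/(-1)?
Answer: 23004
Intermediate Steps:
P = -1
k = 36 (k = 16 - 4*((0 - 4) - 1) = 16 - 4*(-4 - 1) = 16 - 4*(-5) = 16 + 20 = 36)
36*(-9 + 18*k) = 36*(-9 + 18*36) = 36*(-9 + 648) = 36*639 = 23004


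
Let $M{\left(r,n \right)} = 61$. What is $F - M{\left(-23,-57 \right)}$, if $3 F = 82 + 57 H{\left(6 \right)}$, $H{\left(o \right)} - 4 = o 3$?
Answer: $\frac{1153}{3} \approx 384.33$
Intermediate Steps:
$H{\left(o \right)} = 4 + 3 o$ ($H{\left(o \right)} = 4 + o 3 = 4 + 3 o$)
$F = \frac{1336}{3}$ ($F = \frac{82 + 57 \left(4 + 3 \cdot 6\right)}{3} = \frac{82 + 57 \left(4 + 18\right)}{3} = \frac{82 + 57 \cdot 22}{3} = \frac{82 + 1254}{3} = \frac{1}{3} \cdot 1336 = \frac{1336}{3} \approx 445.33$)
$F - M{\left(-23,-57 \right)} = \frac{1336}{3} - 61 = \frac{1153}{3}$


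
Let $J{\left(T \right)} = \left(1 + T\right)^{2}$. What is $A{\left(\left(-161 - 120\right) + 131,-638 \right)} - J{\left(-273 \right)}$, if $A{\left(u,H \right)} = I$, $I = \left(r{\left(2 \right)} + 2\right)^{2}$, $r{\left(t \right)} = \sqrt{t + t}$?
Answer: $-73968$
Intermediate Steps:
$r{\left(t \right)} = \sqrt{2} \sqrt{t}$ ($r{\left(t \right)} = \sqrt{2 t} = \sqrt{2} \sqrt{t}$)
$I = 16$ ($I = \left(\sqrt{2} \sqrt{2} + 2\right)^{2} = \left(2 + 2\right)^{2} = 4^{2} = 16$)
$A{\left(u,H \right)} = 16$
$A{\left(\left(-161 - 120\right) + 131,-638 \right)} - J{\left(-273 \right)} = 16 - \left(1 - 273\right)^{2} = 16 - \left(-272\right)^{2} = 16 - 73984 = -73968$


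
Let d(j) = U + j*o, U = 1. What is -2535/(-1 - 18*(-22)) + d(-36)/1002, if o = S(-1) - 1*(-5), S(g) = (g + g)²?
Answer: -533531/79158 ≈ -6.7401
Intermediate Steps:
S(g) = 4*g² (S(g) = (2*g)² = 4*g²)
o = 9 (o = 4*(-1)² - 1*(-5) = 4*1 + 5 = 4 + 5 = 9)
d(j) = 1 + 9*j (d(j) = 1 + j*9 = 1 + 9*j)
-2535/(-1 - 18*(-22)) + d(-36)/1002 = -2535/(-1 - 18*(-22)) + (1 + 9*(-36))/1002 = -2535/(-1 + 396) + (1 - 324)*(1/1002) = -2535/395 - 323*1/1002 = -2535*1/395 - 323/1002 = -507/79 - 323/1002 = -533531/79158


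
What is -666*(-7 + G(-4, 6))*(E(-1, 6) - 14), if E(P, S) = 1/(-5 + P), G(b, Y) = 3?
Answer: -37740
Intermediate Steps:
-666*(-7 + G(-4, 6))*(E(-1, 6) - 14) = -666*(-7 + 3)*(1/(-5 - 1) - 14) = -(-2664)*(1/(-6) - 14) = -(-2664)*(-⅙ - 14) = -(-2664)*(-85)/6 = -666*170/3 = -37740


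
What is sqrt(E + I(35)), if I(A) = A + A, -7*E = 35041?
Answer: 3*I*sqrt(26873)/7 ≈ 70.256*I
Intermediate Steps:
E = -35041/7 (E = -1/7*35041 = -35041/7 ≈ -5005.9)
I(A) = 2*A
sqrt(E + I(35)) = sqrt(-35041/7 + 2*35) = sqrt(-35041/7 + 70) = sqrt(-34551/7) = 3*I*sqrt(26873)/7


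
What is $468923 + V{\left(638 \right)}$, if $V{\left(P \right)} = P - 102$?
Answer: $469459$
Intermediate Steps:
$V{\left(P \right)} = -102 + P$ ($V{\left(P \right)} = P - 102 = -102 + P$)
$468923 + V{\left(638 \right)} = 468923 + \left(-102 + 638\right) = 468923 + 536 = 469459$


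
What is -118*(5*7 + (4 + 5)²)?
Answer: -13688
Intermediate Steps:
-118*(5*7 + (4 + 5)²) = -118*(35 + 9²) = -118*(35 + 81) = -118*116 = -13688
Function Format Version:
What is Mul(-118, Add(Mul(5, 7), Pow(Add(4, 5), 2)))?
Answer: -13688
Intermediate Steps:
Mul(-118, Add(Mul(5, 7), Pow(Add(4, 5), 2))) = Mul(-118, Add(35, Pow(9, 2))) = Mul(-118, Add(35, 81)) = Mul(-118, 116) = -13688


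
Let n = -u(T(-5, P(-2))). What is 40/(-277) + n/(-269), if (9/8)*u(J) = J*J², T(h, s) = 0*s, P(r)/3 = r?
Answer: -40/277 ≈ -0.14440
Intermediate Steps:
P(r) = 3*r
T(h, s) = 0
u(J) = 8*J³/9 (u(J) = 8*(J*J²)/9 = 8*J³/9)
n = 0 (n = -8*0³/9 = -8*0/9 = -1*0 = 0)
40/(-277) + n/(-269) = 40/(-277) + 0/(-269) = 40*(-1/277) + 0*(-1/269) = -40/277 + 0 = -40/277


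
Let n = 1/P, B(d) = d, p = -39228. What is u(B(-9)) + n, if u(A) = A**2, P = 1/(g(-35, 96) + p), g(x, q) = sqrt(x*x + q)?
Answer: -39147 + sqrt(1321) ≈ -39111.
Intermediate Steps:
g(x, q) = sqrt(q + x**2) (g(x, q) = sqrt(x**2 + q) = sqrt(q + x**2))
P = 1/(-39228 + sqrt(1321)) (P = 1/(sqrt(96 + (-35)**2) - 39228) = 1/(sqrt(96 + 1225) - 39228) = 1/(sqrt(1321) - 39228) = 1/(-39228 + sqrt(1321)) ≈ -2.5516e-5)
n = 1/(-39228/1538834663 - sqrt(1321)/1538834663) ≈ -39192.
u(B(-9)) + n = (-9)**2 + (-39228 + sqrt(1321)) = 81 + (-39228 + sqrt(1321)) = -39147 + sqrt(1321)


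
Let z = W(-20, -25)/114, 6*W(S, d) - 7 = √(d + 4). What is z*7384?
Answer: 12922/171 + 1846*I*√21/171 ≈ 75.567 + 49.47*I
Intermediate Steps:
W(S, d) = 7/6 + √(4 + d)/6 (W(S, d) = 7/6 + √(d + 4)/6 = 7/6 + √(4 + d)/6)
z = 7/684 + I*√21/684 (z = (7/6 + √(4 - 25)/6)/114 = (7/6 + √(-21)/6)*(1/114) = (7/6 + (I*√21)/6)*(1/114) = (7/6 + I*√21/6)*(1/114) = 7/684 + I*√21/684 ≈ 0.010234 + 0.0066997*I)
z*7384 = (7/684 + I*√21/684)*7384 = 12922/171 + 1846*I*√21/171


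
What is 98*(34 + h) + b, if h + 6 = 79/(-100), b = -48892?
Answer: -2311271/50 ≈ -46225.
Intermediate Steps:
h = -679/100 (h = -6 + 79/(-100) = -6 + 79*(-1/100) = -6 - 79/100 = -679/100 ≈ -6.7900)
98*(34 + h) + b = 98*(34 - 679/100) - 48892 = 98*(2721/100) - 48892 = 133329/50 - 48892 = -2311271/50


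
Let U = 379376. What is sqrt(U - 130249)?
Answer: sqrt(249127) ≈ 499.13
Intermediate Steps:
sqrt(U - 130249) = sqrt(379376 - 130249) = sqrt(249127)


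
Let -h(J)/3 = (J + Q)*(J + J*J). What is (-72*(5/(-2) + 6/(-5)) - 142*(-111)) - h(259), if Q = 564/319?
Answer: 84050733798/1595 ≈ 5.2696e+7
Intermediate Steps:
Q = 564/319 (Q = 564*(1/319) = 564/319 ≈ 1.7680)
h(J) = -3*(564/319 + J)*(J + J²) (h(J) = -3*(J + 564/319)*(J + J*J) = -3*(564/319 + J)*(J + J²))
(-72*(5/(-2) + 6/(-5)) - 142*(-111)) - h(259) = (-72*(5/(-2) + 6/(-5)) - 142*(-111)) - (-3)*259*(564 + 319*259² + 883*259)/319 = (-72*(5*(-½) + 6*(-⅕)) + 15762) - (-3)*259*(564 + 319*67081 + 228697)/319 = (-72*(-5/2 - 6/5) + 15762) - (-3)*259*(564 + 21398839 + 228697)/319 = (-72*(-37/10) + 15762) - (-3)*259*21628100/319 = (1332/5 + 15762) - 1*(-16805033700/319) = 80142/5 + 16805033700/319 = 84050733798/1595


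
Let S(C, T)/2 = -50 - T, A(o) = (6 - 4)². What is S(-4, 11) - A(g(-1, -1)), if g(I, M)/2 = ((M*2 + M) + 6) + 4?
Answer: -126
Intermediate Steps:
g(I, M) = 20 + 6*M (g(I, M) = 2*(((M*2 + M) + 6) + 4) = 2*(((2*M + M) + 6) + 4) = 2*((3*M + 6) + 4) = 2*((6 + 3*M) + 4) = 2*(10 + 3*M) = 20 + 6*M)
A(o) = 4 (A(o) = 2² = 4)
S(C, T) = -100 - 2*T (S(C, T) = 2*(-50 - T) = -100 - 2*T)
S(-4, 11) - A(g(-1, -1)) = (-100 - 2*11) - 1*4 = (-100 - 22) - 4 = -122 - 4 = -126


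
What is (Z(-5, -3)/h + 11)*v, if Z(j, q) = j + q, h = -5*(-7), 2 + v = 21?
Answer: 7163/35 ≈ 204.66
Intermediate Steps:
v = 19 (v = -2 + 21 = 19)
h = 35
(Z(-5, -3)/h + 11)*v = ((-5 - 3)/35 + 11)*19 = (-8*1/35 + 11)*19 = (-8/35 + 11)*19 = (377/35)*19 = 7163/35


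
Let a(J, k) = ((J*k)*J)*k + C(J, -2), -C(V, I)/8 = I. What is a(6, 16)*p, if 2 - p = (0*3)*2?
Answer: 18464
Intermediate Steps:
p = 2 (p = 2 - 0*3*2 = 2 - 0*2 = 2 - 1*0 = 2 + 0 = 2)
C(V, I) = -8*I
a(J, k) = 16 + J²*k² (a(J, k) = ((J*k)*J)*k - 8*(-2) = (k*J²)*k + 16 = J²*k² + 16 = 16 + J²*k²)
a(6, 16)*p = (16 + 6²*16²)*2 = (16 + 36*256)*2 = (16 + 9216)*2 = 9232*2 = 18464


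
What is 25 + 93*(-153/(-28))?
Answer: 14929/28 ≈ 533.18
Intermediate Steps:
25 + 93*(-153/(-28)) = 25 + 93*(-153*(-1/28)) = 25 + 93*(153/28) = 25 + 14229/28 = 14929/28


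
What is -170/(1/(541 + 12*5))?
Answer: -102170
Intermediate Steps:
-170/(1/(541 + 12*5)) = -170/(1/(541 + 60)) = -170/(1/601) = -170/1/601 = -170*601 = -102170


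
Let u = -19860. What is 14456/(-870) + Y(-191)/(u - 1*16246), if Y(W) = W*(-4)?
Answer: -130653254/7853055 ≈ -16.637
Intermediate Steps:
Y(W) = -4*W
14456/(-870) + Y(-191)/(u - 1*16246) = 14456/(-870) + (-4*(-191))/(-19860 - 1*16246) = 14456*(-1/870) + 764/(-19860 - 16246) = -7228/435 + 764/(-36106) = -7228/435 + 764*(-1/36106) = -7228/435 - 382/18053 = -130653254/7853055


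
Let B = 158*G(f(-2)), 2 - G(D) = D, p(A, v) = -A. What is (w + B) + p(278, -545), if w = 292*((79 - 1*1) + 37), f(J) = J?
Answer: 33934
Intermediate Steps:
G(D) = 2 - D
B = 632 (B = 158*(2 - 1*(-2)) = 158*(2 + 2) = 158*4 = 632)
w = 33580 (w = 292*((79 - 1) + 37) = 292*(78 + 37) = 292*115 = 33580)
(w + B) + p(278, -545) = (33580 + 632) - 1*278 = 34212 - 278 = 33934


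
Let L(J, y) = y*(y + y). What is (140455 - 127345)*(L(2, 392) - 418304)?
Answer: -1454895360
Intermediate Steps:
L(J, y) = 2*y² (L(J, y) = y*(2*y) = 2*y²)
(140455 - 127345)*(L(2, 392) - 418304) = (140455 - 127345)*(2*392² - 418304) = 13110*(2*153664 - 418304) = 13110*(307328 - 418304) = 13110*(-110976) = -1454895360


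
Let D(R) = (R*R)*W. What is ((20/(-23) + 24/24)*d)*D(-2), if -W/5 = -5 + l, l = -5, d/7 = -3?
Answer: -12600/23 ≈ -547.83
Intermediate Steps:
d = -21 (d = 7*(-3) = -21)
W = 50 (W = -5*(-5 - 5) = -5*(-10) = 50)
D(R) = 50*R² (D(R) = (R*R)*50 = R²*50 = 50*R²)
((20/(-23) + 24/24)*d)*D(-2) = ((20/(-23) + 24/24)*(-21))*(50*(-2)²) = ((20*(-1/23) + 24*(1/24))*(-21))*(50*4) = ((-20/23 + 1)*(-21))*200 = ((3/23)*(-21))*200 = -63/23*200 = -12600/23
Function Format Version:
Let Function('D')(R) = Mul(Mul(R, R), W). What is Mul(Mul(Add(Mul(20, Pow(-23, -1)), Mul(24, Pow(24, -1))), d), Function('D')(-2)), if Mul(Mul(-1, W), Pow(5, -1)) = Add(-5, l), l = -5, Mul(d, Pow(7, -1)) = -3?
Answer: Rational(-12600, 23) ≈ -547.83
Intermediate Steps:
d = -21 (d = Mul(7, -3) = -21)
W = 50 (W = Mul(-5, Add(-5, -5)) = Mul(-5, -10) = 50)
Function('D')(R) = Mul(50, Pow(R, 2)) (Function('D')(R) = Mul(Mul(R, R), 50) = Mul(Pow(R, 2), 50) = Mul(50, Pow(R, 2)))
Mul(Mul(Add(Mul(20, Pow(-23, -1)), Mul(24, Pow(24, -1))), d), Function('D')(-2)) = Mul(Mul(Add(Mul(20, Pow(-23, -1)), Mul(24, Pow(24, -1))), -21), Mul(50, Pow(-2, 2))) = Mul(Mul(Add(Mul(20, Rational(-1, 23)), Mul(24, Rational(1, 24))), -21), Mul(50, 4)) = Mul(Mul(Add(Rational(-20, 23), 1), -21), 200) = Mul(Mul(Rational(3, 23), -21), 200) = Mul(Rational(-63, 23), 200) = Rational(-12600, 23)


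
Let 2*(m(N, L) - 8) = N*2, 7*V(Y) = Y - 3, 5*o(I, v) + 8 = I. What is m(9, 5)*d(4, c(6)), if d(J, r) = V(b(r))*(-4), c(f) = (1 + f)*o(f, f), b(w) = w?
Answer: 1972/35 ≈ 56.343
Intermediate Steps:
o(I, v) = -8/5 + I/5
V(Y) = -3/7 + Y/7 (V(Y) = (Y - 3)/7 = (-3 + Y)/7 = -3/7 + Y/7)
m(N, L) = 8 + N (m(N, L) = 8 + (N*2)/2 = 8 + (2*N)/2 = 8 + N)
c(f) = (1 + f)*(-8/5 + f/5)
d(J, r) = 12/7 - 4*r/7 (d(J, r) = (-3/7 + r/7)*(-4) = 12/7 - 4*r/7)
m(9, 5)*d(4, c(6)) = (8 + 9)*(12/7 - 4*(1 + 6)*(-8 + 6)/35) = 17*(12/7 - 4*7*(-2)/35) = 17*(12/7 - 4/7*(-14/5)) = 17*(12/7 + 8/5) = 17*(116/35) = 1972/35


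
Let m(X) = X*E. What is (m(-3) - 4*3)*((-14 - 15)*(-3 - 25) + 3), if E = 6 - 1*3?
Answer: -17115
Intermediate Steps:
E = 3 (E = 6 - 3 = 3)
m(X) = 3*X (m(X) = X*3 = 3*X)
(m(-3) - 4*3)*((-14 - 15)*(-3 - 25) + 3) = (3*(-3) - 4*3)*((-14 - 15)*(-3 - 25) + 3) = (-9 - 12)*(-29*(-28) + 3) = -21*(812 + 3) = -21*815 = -17115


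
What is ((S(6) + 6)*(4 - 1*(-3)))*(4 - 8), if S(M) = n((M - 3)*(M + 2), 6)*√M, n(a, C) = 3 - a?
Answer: -168 + 588*√6 ≈ 1272.3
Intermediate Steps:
S(M) = √M*(3 - (-3 + M)*(2 + M)) (S(M) = (3 - (M - 3)*(M + 2))*√M = (3 - (-3 + M)*(2 + M))*√M = √M*(3 - (-3 + M)*(2 + M)))
((S(6) + 6)*(4 - 1*(-3)))*(4 - 8) = ((√6*(9 + 6 - 1*6²) + 6)*(4 - 1*(-3)))*(4 - 8) = ((√6*(9 + 6 - 1*36) + 6)*(4 + 3))*(-4) = ((√6*(9 + 6 - 36) + 6)*7)*(-4) = ((√6*(-21) + 6)*7)*(-4) = ((-21*√6 + 6)*7)*(-4) = ((6 - 21*√6)*7)*(-4) = (42 - 147*√6)*(-4) = -168 + 588*√6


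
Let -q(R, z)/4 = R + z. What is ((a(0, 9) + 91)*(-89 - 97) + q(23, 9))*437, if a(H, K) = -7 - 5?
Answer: -6477214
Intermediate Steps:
a(H, K) = -12
q(R, z) = -4*R - 4*z (q(R, z) = -4*(R + z) = -4*R - 4*z)
((a(0, 9) + 91)*(-89 - 97) + q(23, 9))*437 = ((-12 + 91)*(-89 - 97) + (-4*23 - 4*9))*437 = (79*(-186) + (-92 - 36))*437 = (-14694 - 128)*437 = -14822*437 = -6477214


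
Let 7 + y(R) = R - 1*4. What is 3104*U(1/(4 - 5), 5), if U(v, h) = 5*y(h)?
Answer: -93120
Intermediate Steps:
y(R) = -11 + R (y(R) = -7 + (R - 1*4) = -7 + (R - 4) = -7 + (-4 + R) = -11 + R)
U(v, h) = -55 + 5*h (U(v, h) = 5*(-11 + h) = -55 + 5*h)
3104*U(1/(4 - 5), 5) = 3104*(-55 + 5*5) = 3104*(-55 + 25) = 3104*(-30) = -93120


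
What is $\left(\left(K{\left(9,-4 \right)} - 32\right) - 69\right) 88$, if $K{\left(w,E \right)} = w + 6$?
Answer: $-7568$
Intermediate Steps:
$K{\left(w,E \right)} = 6 + w$
$\left(\left(K{\left(9,-4 \right)} - 32\right) - 69\right) 88 = \left(\left(\left(6 + 9\right) - 32\right) - 69\right) 88 = \left(\left(15 - 32\right) - 69\right) 88 = \left(-17 - 69\right) 88 = \left(-86\right) 88 = -7568$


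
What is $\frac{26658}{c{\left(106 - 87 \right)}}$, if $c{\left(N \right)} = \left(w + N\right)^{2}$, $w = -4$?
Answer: $\frac{2962}{25} \approx 118.48$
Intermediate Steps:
$c{\left(N \right)} = \left(-4 + N\right)^{2}$
$\frac{26658}{c{\left(106 - 87 \right)}} = \frac{26658}{\left(-4 + \left(106 - 87\right)\right)^{2}} = \frac{26658}{\left(-4 + 19\right)^{2}} = \frac{26658}{15^{2}} = \frac{26658}{225} = 26658 \cdot \frac{1}{225} = \frac{2962}{25}$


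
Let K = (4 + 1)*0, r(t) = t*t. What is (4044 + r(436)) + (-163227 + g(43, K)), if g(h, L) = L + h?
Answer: 30956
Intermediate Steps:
r(t) = t²
K = 0 (K = 5*0 = 0)
(4044 + r(436)) + (-163227 + g(43, K)) = (4044 + 436²) + (-163227 + (0 + 43)) = (4044 + 190096) + (-163227 + 43) = 194140 - 163184 = 30956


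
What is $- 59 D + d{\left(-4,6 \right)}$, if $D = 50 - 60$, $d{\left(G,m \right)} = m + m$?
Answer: $602$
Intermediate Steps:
$d{\left(G,m \right)} = 2 m$
$D = -10$
$- 59 D + d{\left(-4,6 \right)} = \left(-59\right) \left(-10\right) + 2 \cdot 6 = 590 + 12 = 602$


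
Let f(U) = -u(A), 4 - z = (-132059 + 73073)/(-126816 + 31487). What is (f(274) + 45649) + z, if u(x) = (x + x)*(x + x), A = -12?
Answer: 4297086347/95329 ≈ 45076.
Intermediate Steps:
z = 322330/95329 (z = 4 - (-132059 + 73073)/(-126816 + 31487) = 4 - (-58986)/(-95329) = 4 - (-58986)*(-1)/95329 = 4 - 1*58986/95329 = 4 - 58986/95329 = 322330/95329 ≈ 3.3812)
u(x) = 4*x² (u(x) = (2*x)*(2*x) = 4*x²)
f(U) = -576 (f(U) = -4*(-12)² = -4*144 = -1*576 = -576)
(f(274) + 45649) + z = (-576 + 45649) + 322330/95329 = 45073 + 322330/95329 = 4297086347/95329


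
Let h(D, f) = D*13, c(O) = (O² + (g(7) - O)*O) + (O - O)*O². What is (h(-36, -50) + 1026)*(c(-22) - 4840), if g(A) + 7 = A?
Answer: -2700720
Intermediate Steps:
g(A) = -7 + A
c(O) = 0 (c(O) = (O² + ((-7 + 7) - O)*O) + (O - O)*O² = (O² + (0 - O)*O) + 0*O² = (O² + (-O)*O) + 0 = (O² - O²) + 0 = 0 + 0 = 0)
h(D, f) = 13*D
(h(-36, -50) + 1026)*(c(-22) - 4840) = (13*(-36) + 1026)*(0 - 4840) = (-468 + 1026)*(-4840) = 558*(-4840) = -2700720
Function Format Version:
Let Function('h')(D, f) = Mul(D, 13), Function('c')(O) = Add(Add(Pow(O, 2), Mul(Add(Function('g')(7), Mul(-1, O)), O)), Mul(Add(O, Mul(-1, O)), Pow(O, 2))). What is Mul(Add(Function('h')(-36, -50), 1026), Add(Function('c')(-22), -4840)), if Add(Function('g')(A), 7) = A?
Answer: -2700720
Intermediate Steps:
Function('g')(A) = Add(-7, A)
Function('c')(O) = 0 (Function('c')(O) = Add(Add(Pow(O, 2), Mul(Add(Add(-7, 7), Mul(-1, O)), O)), Mul(Add(O, Mul(-1, O)), Pow(O, 2))) = Add(Add(Pow(O, 2), Mul(Add(0, Mul(-1, O)), O)), Mul(0, Pow(O, 2))) = Add(Add(Pow(O, 2), Mul(Mul(-1, O), O)), 0) = Add(Add(Pow(O, 2), Mul(-1, Pow(O, 2))), 0) = Add(0, 0) = 0)
Function('h')(D, f) = Mul(13, D)
Mul(Add(Function('h')(-36, -50), 1026), Add(Function('c')(-22), -4840)) = Mul(Add(Mul(13, -36), 1026), Add(0, -4840)) = Mul(Add(-468, 1026), -4840) = Mul(558, -4840) = -2700720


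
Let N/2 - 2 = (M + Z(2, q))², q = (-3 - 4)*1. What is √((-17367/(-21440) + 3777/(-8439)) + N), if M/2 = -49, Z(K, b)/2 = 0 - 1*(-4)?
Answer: 3*√102328943904501145/7538840 ≈ 127.30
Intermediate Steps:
q = -7 (q = -7*1 = -7)
Z(K, b) = 8 (Z(K, b) = 2*(0 - 1*(-4)) = 2*(0 + 4) = 2*4 = 8)
M = -98 (M = 2*(-49) = -98)
N = 16204 (N = 4 + 2*(-98 + 8)² = 4 + 2*(-90)² = 4 + 2*8100 = 4 + 16200 = 16204)
√((-17367/(-21440) + 3777/(-8439)) + N) = √((-17367/(-21440) + 3777/(-8439)) + 16204) = √((-17367*(-1/21440) + 3777*(-1/8439)) + 16204) = √((17367/21440 - 1259/2813) + 16204) = √(21860411/60310720 + 16204) = √(977296767291/60310720) = 3*√102328943904501145/7538840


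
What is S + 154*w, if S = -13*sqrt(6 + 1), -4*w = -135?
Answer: 10395/2 - 13*sqrt(7) ≈ 5163.1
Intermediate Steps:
w = 135/4 (w = -1/4*(-135) = 135/4 ≈ 33.750)
S = -13*sqrt(7) ≈ -34.395
S + 154*w = -13*sqrt(7) + 154*(135/4) = -13*sqrt(7) + 10395/2 = 10395/2 - 13*sqrt(7)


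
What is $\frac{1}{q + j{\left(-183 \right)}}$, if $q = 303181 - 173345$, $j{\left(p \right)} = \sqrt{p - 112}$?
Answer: $\frac{129836}{16857387191} - \frac{i \sqrt{295}}{16857387191} \approx 7.702 \cdot 10^{-6} - 1.0189 \cdot 10^{-9} i$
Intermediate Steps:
$j{\left(p \right)} = \sqrt{-112 + p}$
$q = 129836$
$\frac{1}{q + j{\left(-183 \right)}} = \frac{1}{129836 + \sqrt{-112 - 183}} = \frac{1}{129836 + \sqrt{-295}} = \frac{1}{129836 + i \sqrt{295}}$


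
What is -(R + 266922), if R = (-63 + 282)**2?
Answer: -314883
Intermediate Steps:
R = 47961 (R = 219**2 = 47961)
-(R + 266922) = -(47961 + 266922) = -1*314883 = -314883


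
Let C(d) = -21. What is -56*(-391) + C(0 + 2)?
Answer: 21875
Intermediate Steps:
-56*(-391) + C(0 + 2) = -56*(-391) - 21 = 21896 - 21 = 21875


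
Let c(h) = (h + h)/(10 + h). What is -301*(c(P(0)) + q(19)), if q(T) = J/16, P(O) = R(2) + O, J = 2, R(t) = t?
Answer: -3311/24 ≈ -137.96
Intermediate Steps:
P(O) = 2 + O
q(T) = 1/8 (q(T) = 2/16 = 2*(1/16) = 1/8)
c(h) = 2*h/(10 + h) (c(h) = (2*h)/(10 + h) = 2*h/(10 + h))
-301*(c(P(0)) + q(19)) = -301*(2*(2 + 0)/(10 + (2 + 0)) + 1/8) = -301*(2*2/(10 + 2) + 1/8) = -301*(2*2/12 + 1/8) = -301*(2*2*(1/12) + 1/8) = -301*(1/3 + 1/8) = -301*11/24 = -3311/24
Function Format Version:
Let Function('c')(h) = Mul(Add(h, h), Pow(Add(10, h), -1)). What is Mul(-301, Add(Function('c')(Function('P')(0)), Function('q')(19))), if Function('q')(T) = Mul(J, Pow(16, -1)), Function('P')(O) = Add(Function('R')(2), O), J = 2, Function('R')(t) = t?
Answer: Rational(-3311, 24) ≈ -137.96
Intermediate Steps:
Function('P')(O) = Add(2, O)
Function('q')(T) = Rational(1, 8) (Function('q')(T) = Mul(2, Pow(16, -1)) = Mul(2, Rational(1, 16)) = Rational(1, 8))
Function('c')(h) = Mul(2, h, Pow(Add(10, h), -1)) (Function('c')(h) = Mul(Mul(2, h), Pow(Add(10, h), -1)) = Mul(2, h, Pow(Add(10, h), -1)))
Mul(-301, Add(Function('c')(Function('P')(0)), Function('q')(19))) = Mul(-301, Add(Mul(2, Add(2, 0), Pow(Add(10, Add(2, 0)), -1)), Rational(1, 8))) = Mul(-301, Add(Mul(2, 2, Pow(Add(10, 2), -1)), Rational(1, 8))) = Mul(-301, Add(Mul(2, 2, Pow(12, -1)), Rational(1, 8))) = Mul(-301, Add(Mul(2, 2, Rational(1, 12)), Rational(1, 8))) = Mul(-301, Add(Rational(1, 3), Rational(1, 8))) = Mul(-301, Rational(11, 24)) = Rational(-3311, 24)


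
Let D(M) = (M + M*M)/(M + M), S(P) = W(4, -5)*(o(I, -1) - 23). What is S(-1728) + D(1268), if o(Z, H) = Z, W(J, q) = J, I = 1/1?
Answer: 1093/2 ≈ 546.50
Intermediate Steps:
I = 1
S(P) = -88 (S(P) = 4*(1 - 23) = 4*(-22) = -88)
D(M) = (M + M²)/(2*M) (D(M) = (M + M²)/((2*M)) = (M + M²)*(1/(2*M)) = (M + M²)/(2*M))
S(-1728) + D(1268) = -88 + (½ + (½)*1268) = -88 + (½ + 634) = -88 + 1269/2 = 1093/2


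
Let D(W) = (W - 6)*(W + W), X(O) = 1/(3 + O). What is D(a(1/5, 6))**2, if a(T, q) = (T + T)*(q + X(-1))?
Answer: 195364/625 ≈ 312.58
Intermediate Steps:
a(T, q) = 2*T*(1/2 + q) (a(T, q) = (T + T)*(q + 1/(3 - 1)) = (2*T)*(q + 1/2) = (2*T)*(1/2 + q) = 2*T*(1/2 + q))
D(W) = 2*W*(-6 + W) (D(W) = (-6 + W)*(2*W) = 2*W*(-6 + W))
D(a(1/5, 6))**2 = (2*((1 + 2*6)/5)*(-6 + (1 + 2*6)/5))**2 = (2*((1 + 12)/5)*(-6 + (1 + 12)/5))**2 = (2*((1/5)*13)*(-6 + (1/5)*13))**2 = (2*(13/5)*(-6 + 13/5))**2 = (2*(13/5)*(-17/5))**2 = (-442/25)**2 = 195364/625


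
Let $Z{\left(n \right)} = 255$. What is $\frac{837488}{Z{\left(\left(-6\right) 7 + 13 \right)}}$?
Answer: $\frac{49264}{15} \approx 3284.3$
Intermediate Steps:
$\frac{837488}{Z{\left(\left(-6\right) 7 + 13 \right)}} = \frac{837488}{255} = 837488 \cdot \frac{1}{255} = \frac{49264}{15}$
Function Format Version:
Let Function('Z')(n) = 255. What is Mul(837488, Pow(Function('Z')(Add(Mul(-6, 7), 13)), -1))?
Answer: Rational(49264, 15) ≈ 3284.3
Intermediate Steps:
Mul(837488, Pow(Function('Z')(Add(Mul(-6, 7), 13)), -1)) = Mul(837488, Pow(255, -1)) = Mul(837488, Rational(1, 255)) = Rational(49264, 15)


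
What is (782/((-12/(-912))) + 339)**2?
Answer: 3572572441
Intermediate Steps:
(782/((-12/(-912))) + 339)**2 = (782/((-12*(-1/912))) + 339)**2 = (782/(1/76) + 339)**2 = (782*76 + 339)**2 = (59432 + 339)**2 = 59771**2 = 3572572441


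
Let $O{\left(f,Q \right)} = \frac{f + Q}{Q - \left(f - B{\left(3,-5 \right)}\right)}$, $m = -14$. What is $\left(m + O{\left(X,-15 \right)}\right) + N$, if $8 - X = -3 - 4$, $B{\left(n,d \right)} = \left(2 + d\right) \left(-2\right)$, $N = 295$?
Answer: $281$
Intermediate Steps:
$B{\left(n,d \right)} = -4 - 2 d$
$X = 15$ ($X = 8 - \left(-3 - 4\right) = 8 - -7 = 8 + 7 = 15$)
$O{\left(f,Q \right)} = \frac{Q + f}{6 + Q - f}$ ($O{\left(f,Q \right)} = \frac{f + Q}{Q - \left(-6 + f\right)} = \frac{Q + f}{Q - \left(-6 + f\right)} = \frac{Q + f}{6 + Q - f}$)
$\left(m + O{\left(X,-15 \right)}\right) + N = \left(-14 + \frac{-15 + 15}{6 - 15 - 15}\right) + 295 = \left(-14 + \frac{1}{6 - 15 - 15} \cdot 0\right) + 295 = \left(-14 + \frac{1}{-24} \cdot 0\right) + 295 = \left(-14 - 0\right) + 295 = \left(-14 + 0\right) + 295 = -14 + 295 = 281$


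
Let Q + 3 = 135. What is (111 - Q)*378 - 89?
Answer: -8027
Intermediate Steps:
Q = 132 (Q = -3 + 135 = 132)
(111 - Q)*378 - 89 = (111 - 1*132)*378 - 89 = (111 - 132)*378 - 89 = -21*378 - 89 = -7938 - 89 = -8027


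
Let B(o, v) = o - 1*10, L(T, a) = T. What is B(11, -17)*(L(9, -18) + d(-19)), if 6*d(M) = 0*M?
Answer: 9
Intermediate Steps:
B(o, v) = -10 + o (B(o, v) = o - 10 = -10 + o)
d(M) = 0 (d(M) = (0*M)/6 = (⅙)*0 = 0)
B(11, -17)*(L(9, -18) + d(-19)) = (-10 + 11)*(9 + 0) = 1*9 = 9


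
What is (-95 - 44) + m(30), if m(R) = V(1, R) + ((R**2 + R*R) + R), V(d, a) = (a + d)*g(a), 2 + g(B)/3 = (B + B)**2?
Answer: 336305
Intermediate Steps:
g(B) = -6 + 12*B**2 (g(B) = -6 + 3*(B + B)**2 = -6 + 3*(2*B)**2 = -6 + 3*(4*B**2) = -6 + 12*B**2)
V(d, a) = (-6 + 12*a**2)*(a + d) (V(d, a) = (a + d)*(-6 + 12*a**2) = (-6 + 12*a**2)*(a + d))
m(R) = R + 2*R**2 + 6*(1 + R)*(-1 + 2*R**2) (m(R) = 6*(-1 + 2*R**2)*(R + 1) + ((R**2 + R*R) + R) = 6*(-1 + 2*R**2)*(1 + R) + ((R**2 + R**2) + R) = 6*(1 + R)*(-1 + 2*R**2) + (2*R**2 + R) = 6*(1 + R)*(-1 + 2*R**2) + (R + 2*R**2) = R + 2*R**2 + 6*(1 + R)*(-1 + 2*R**2))
(-95 - 44) + m(30) = (-95 - 44) + (-6 - 5*30 + 12*30**3 + 14*30**2) = -139 + (-6 - 150 + 12*27000 + 14*900) = -139 + (-6 - 150 + 324000 + 12600) = -139 + 336444 = 336305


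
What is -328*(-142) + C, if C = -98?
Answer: 46478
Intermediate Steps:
-328*(-142) + C = -328*(-142) - 98 = 46576 - 98 = 46478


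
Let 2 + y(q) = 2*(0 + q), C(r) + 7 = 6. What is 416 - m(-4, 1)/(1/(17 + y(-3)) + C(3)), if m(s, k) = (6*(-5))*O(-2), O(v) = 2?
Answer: 697/2 ≈ 348.50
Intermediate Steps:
C(r) = -1 (C(r) = -7 + 6 = -1)
y(q) = -2 + 2*q (y(q) = -2 + 2*(0 + q) = -2 + 2*q)
m(s, k) = -60 (m(s, k) = (6*(-5))*2 = -30*2 = -60)
416 - m(-4, 1)/(1/(17 + y(-3)) + C(3)) = 416 - (-60)/(1/(17 + (-2 + 2*(-3))) - 1) = 416 - (-60)/(1/(17 + (-2 - 6)) - 1) = 416 - (-60)/(1/(17 - 8) - 1) = 416 - (-60)/(1/9 - 1) = 416 - (-60)/(⅑ - 1) = 416 - (-60)/(-8/9) = 416 - (-60)*(-9)/8 = 416 - 1*135/2 = 416 - 135/2 = 697/2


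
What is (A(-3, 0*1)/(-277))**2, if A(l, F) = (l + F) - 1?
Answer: 16/76729 ≈ 0.00020853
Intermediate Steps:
A(l, F) = -1 + F + l (A(l, F) = (F + l) - 1 = -1 + F + l)
(A(-3, 0*1)/(-277))**2 = ((-1 + 0*1 - 3)/(-277))**2 = ((-1 + 0 - 3)*(-1/277))**2 = (-4*(-1/277))**2 = (4/277)**2 = 16/76729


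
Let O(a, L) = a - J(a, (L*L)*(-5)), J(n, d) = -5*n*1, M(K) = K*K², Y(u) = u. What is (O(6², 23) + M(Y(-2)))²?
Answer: 43264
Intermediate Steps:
M(K) = K³
J(n, d) = -5*n
O(a, L) = 6*a (O(a, L) = a - (-5)*a = a + 5*a = 6*a)
(O(6², 23) + M(Y(-2)))² = (6*6² + (-2)³)² = (6*36 - 8)² = (216 - 8)² = 208² = 43264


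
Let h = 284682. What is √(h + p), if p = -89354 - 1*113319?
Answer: √82009 ≈ 286.37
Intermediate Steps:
p = -202673 (p = -89354 - 113319 = -202673)
√(h + p) = √(284682 - 202673) = √82009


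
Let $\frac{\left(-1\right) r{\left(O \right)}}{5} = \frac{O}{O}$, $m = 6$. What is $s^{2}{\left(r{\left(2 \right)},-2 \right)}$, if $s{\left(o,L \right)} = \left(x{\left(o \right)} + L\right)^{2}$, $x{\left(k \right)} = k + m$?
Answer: $1$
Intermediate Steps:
$x{\left(k \right)} = 6 + k$ ($x{\left(k \right)} = k + 6 = 6 + k$)
$r{\left(O \right)} = -5$ ($r{\left(O \right)} = - 5 \frac{O}{O} = \left(-5\right) 1 = -5$)
$s{\left(o,L \right)} = \left(6 + L + o\right)^{2}$ ($s{\left(o,L \right)} = \left(\left(6 + o\right) + L\right)^{2} = \left(6 + L + o\right)^{2}$)
$s^{2}{\left(r{\left(2 \right)},-2 \right)} = \left(\left(6 - 2 - 5\right)^{2}\right)^{2} = \left(\left(-1\right)^{2}\right)^{2} = 1^{2} = 1$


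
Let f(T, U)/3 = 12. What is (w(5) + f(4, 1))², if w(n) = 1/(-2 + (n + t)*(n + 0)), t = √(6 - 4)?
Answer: 298149339/229441 - 172670*√2/229441 ≈ 1298.4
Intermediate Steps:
t = √2 ≈ 1.4142
f(T, U) = 36 (f(T, U) = 3*12 = 36)
w(n) = 1/(-2 + n*(n + √2)) (w(n) = 1/(-2 + (n + √2)*(n + 0)) = 1/(-2 + (n + √2)*n) = 1/(-2 + n*(n + √2)))
(w(5) + f(4, 1))² = (1/(-2 + 5² + 5*√2) + 36)² = (1/(-2 + 25 + 5*√2) + 36)² = (1/(23 + 5*√2) + 36)² = (36 + 1/(23 + 5*√2))²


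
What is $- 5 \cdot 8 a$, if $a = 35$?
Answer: $-1400$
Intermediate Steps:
$- 5 \cdot 8 a = - 5 \cdot 8 \cdot 35 = \left(-5\right) 280 = -1400$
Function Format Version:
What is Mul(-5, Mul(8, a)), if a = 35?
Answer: -1400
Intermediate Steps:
Mul(-5, Mul(8, a)) = Mul(-5, Mul(8, 35)) = Mul(-5, 280) = -1400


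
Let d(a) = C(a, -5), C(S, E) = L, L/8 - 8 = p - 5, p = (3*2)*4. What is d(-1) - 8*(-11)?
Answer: 304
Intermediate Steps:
p = 24 (p = 6*4 = 24)
L = 216 (L = 64 + 8*(24 - 5) = 64 + 8*19 = 64 + 152 = 216)
C(S, E) = 216
d(a) = 216
d(-1) - 8*(-11) = 216 - 8*(-11) = 216 + 88 = 304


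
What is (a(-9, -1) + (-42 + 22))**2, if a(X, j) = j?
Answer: 441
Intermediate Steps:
(a(-9, -1) + (-42 + 22))**2 = (-1 + (-42 + 22))**2 = (-1 - 20)**2 = (-21)**2 = 441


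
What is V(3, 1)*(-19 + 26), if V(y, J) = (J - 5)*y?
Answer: -84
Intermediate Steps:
V(y, J) = y*(-5 + J) (V(y, J) = (-5 + J)*y = y*(-5 + J))
V(3, 1)*(-19 + 26) = (3*(-5 + 1))*(-19 + 26) = (3*(-4))*7 = -12*7 = -84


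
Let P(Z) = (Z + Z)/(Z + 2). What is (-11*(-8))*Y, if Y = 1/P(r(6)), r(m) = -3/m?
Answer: -132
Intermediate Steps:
P(Z) = 2*Z/(2 + Z) (P(Z) = (2*Z)/(2 + Z) = 2*Z/(2 + Z))
Y = -3/2 (Y = 1/(2*(-3/6)/(2 - 3/6)) = 1/(2*(-3*1/6)/(2 - 3*1/6)) = 1/(2*(-1/2)/(2 - 1/2)) = 1/(2*(-1/2)/(3/2)) = 1/(2*(-1/2)*(2/3)) = 1/(-2/3) = -3/2 ≈ -1.5000)
(-11*(-8))*Y = -11*(-8)*(-3/2) = 88*(-3/2) = -132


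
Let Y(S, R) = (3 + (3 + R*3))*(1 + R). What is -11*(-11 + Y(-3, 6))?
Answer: -1727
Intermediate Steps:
Y(S, R) = (1 + R)*(6 + 3*R) (Y(S, R) = (3 + (3 + 3*R))*(1 + R) = (6 + 3*R)*(1 + R) = (1 + R)*(6 + 3*R))
-11*(-11 + Y(-3, 6)) = -11*(-11 + (6 + 3*6² + 9*6)) = -11*(-11 + (6 + 3*36 + 54)) = -11*(-11 + (6 + 108 + 54)) = -11*(-11 + 168) = -11*157 = -1727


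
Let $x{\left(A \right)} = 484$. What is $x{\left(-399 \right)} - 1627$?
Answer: $-1143$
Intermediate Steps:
$x{\left(-399 \right)} - 1627 = 484 - 1627 = -1143$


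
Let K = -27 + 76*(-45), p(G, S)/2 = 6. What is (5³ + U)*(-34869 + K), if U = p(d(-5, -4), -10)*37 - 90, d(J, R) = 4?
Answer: -18353364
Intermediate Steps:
p(G, S) = 12 (p(G, S) = 2*6 = 12)
U = 354 (U = 12*37 - 90 = 444 - 90 = 354)
K = -3447 (K = -27 - 3420 = -3447)
(5³ + U)*(-34869 + K) = (5³ + 354)*(-34869 - 3447) = (125 + 354)*(-38316) = 479*(-38316) = -18353364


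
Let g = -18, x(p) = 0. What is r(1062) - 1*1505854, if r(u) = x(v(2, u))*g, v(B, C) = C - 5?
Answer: -1505854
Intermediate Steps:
v(B, C) = -5 + C
r(u) = 0 (r(u) = 0*(-18) = 0)
r(1062) - 1*1505854 = 0 - 1*1505854 = 0 - 1505854 = -1505854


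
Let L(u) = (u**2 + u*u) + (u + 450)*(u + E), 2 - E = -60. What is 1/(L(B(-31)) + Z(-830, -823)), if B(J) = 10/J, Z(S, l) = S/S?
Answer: 961/26654441 ≈ 3.6054e-5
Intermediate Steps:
E = 62 (E = 2 - 1*(-60) = 2 + 60 = 62)
Z(S, l) = 1
L(u) = 2*u**2 + (62 + u)*(450 + u) (L(u) = (u**2 + u*u) + (u + 450)*(u + 62) = (u**2 + u**2) + (450 + u)*(62 + u) = 2*u**2 + (62 + u)*(450 + u))
1/(L(B(-31)) + Z(-830, -823)) = 1/((27900 + 3*(10/(-31))**2 + 512*(10/(-31))) + 1) = 1/((27900 + 3*(10*(-1/31))**2 + 512*(10*(-1/31))) + 1) = 1/((27900 + 3*(-10/31)**2 + 512*(-10/31)) + 1) = 1/((27900 + 3*(100/961) - 5120/31) + 1) = 1/((27900 + 300/961 - 5120/31) + 1) = 1/(26653480/961 + 1) = 1/(26654441/961) = 961/26654441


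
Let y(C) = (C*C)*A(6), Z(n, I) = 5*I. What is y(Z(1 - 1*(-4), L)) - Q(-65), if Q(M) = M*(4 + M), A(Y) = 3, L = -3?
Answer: -3290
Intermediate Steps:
y(C) = 3*C² (y(C) = (C*C)*3 = C²*3 = 3*C²)
y(Z(1 - 1*(-4), L)) - Q(-65) = 3*(5*(-3))² - (-65)*(4 - 65) = 3*(-15)² - (-65)*(-61) = 3*225 - 1*3965 = 675 - 3965 = -3290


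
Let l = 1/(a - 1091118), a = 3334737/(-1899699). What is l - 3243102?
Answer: -131809783009120687/40643119769 ≈ -3.2431e+6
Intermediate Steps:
a = -65387/37249 (a = 3334737*(-1/1899699) = -65387/37249 ≈ -1.7554)
l = -37249/40643119769 (l = 1/(-65387/37249 - 1091118) = 1/(-40643119769/37249) = -37249/40643119769 ≈ -9.1649e-7)
l - 3243102 = -37249/40643119769 - 3243102 = -131809783009120687/40643119769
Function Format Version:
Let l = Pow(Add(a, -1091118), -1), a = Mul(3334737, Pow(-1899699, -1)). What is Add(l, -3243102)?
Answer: Rational(-131809783009120687, 40643119769) ≈ -3.2431e+6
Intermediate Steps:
a = Rational(-65387, 37249) (a = Mul(3334737, Rational(-1, 1899699)) = Rational(-65387, 37249) ≈ -1.7554)
l = Rational(-37249, 40643119769) (l = Pow(Add(Rational(-65387, 37249), -1091118), -1) = Pow(Rational(-40643119769, 37249), -1) = Rational(-37249, 40643119769) ≈ -9.1649e-7)
Add(l, -3243102) = Add(Rational(-37249, 40643119769), -3243102) = Rational(-131809783009120687, 40643119769)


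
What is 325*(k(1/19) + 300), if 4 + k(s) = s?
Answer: 1828125/19 ≈ 96217.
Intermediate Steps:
k(s) = -4 + s
325*(k(1/19) + 300) = 325*((-4 + 1/19) + 300) = 325*(-75/19 + 300) = 325*(5625/19) = 1828125/19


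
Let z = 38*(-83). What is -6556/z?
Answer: 3278/1577 ≈ 2.0786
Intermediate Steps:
z = -3154
-6556/z = -6556/(-3154) = -6556*(-1/3154) = 3278/1577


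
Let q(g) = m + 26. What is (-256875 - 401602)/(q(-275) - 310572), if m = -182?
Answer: 658477/310728 ≈ 2.1191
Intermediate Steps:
q(g) = -156 (q(g) = -182 + 26 = -156)
(-256875 - 401602)/(q(-275) - 310572) = (-256875 - 401602)/(-156 - 310572) = -658477/(-310728) = -658477*(-1/310728) = 658477/310728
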